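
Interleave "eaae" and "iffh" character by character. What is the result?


Interleaving "eaae" and "iffh":
  Position 0: 'e' from first, 'i' from second => "ei"
  Position 1: 'a' from first, 'f' from second => "af"
  Position 2: 'a' from first, 'f' from second => "af"
  Position 3: 'e' from first, 'h' from second => "eh"
Result: eiafafeh

eiafafeh


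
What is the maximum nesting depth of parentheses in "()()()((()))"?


Input: "()()()((()))"
Tracking depth:
  Position 0 '(': depth becomes 1
  Position 1 ')': depth becomes 0
  Position 2 '(': depth becomes 1
  Position 3 ')': depth becomes 0
  Position 4 '(': depth becomes 1
  Position 5 ')': depth becomes 0
  Position 6 '(': depth becomes 1
  Position 7 '(': depth becomes 2
  Position 8 '(': depth becomes 3
  Position 9 ')': depth becomes 2
  Position 10 ')': depth becomes 1
  Position 11 ')': depth becomes 0
Maximum depth reached: 3

3


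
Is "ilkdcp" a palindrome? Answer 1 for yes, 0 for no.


Input: ilkdcp
Reversed: pcdkli
  Compare pos 0 ('i') with pos 5 ('p'): MISMATCH
  Compare pos 1 ('l') with pos 4 ('c'): MISMATCH
  Compare pos 2 ('k') with pos 3 ('d'): MISMATCH
Result: not a palindrome

0


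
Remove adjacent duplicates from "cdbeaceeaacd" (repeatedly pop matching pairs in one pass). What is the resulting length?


Input: cdbeaceeaacd
Stack-based adjacent duplicate removal:
  Read 'c': push. Stack: c
  Read 'd': push. Stack: cd
  Read 'b': push. Stack: cdb
  Read 'e': push. Stack: cdbe
  Read 'a': push. Stack: cdbea
  Read 'c': push. Stack: cdbeac
  Read 'e': push. Stack: cdbeace
  Read 'e': matches stack top 'e' => pop. Stack: cdbeac
  Read 'a': push. Stack: cdbeaca
  Read 'a': matches stack top 'a' => pop. Stack: cdbeac
  Read 'c': matches stack top 'c' => pop. Stack: cdbea
  Read 'd': push. Stack: cdbead
Final stack: "cdbead" (length 6)

6


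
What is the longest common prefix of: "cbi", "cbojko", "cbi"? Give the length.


Words: cbi, cbojko, cbi
  Position 0: all 'c' => match
  Position 1: all 'b' => match
  Position 2: ('i', 'o', 'i') => mismatch, stop
LCP = "cb" (length 2)

2


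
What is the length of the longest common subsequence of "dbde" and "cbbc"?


LCS of "dbde" and "cbbc"
DP table:
           c    b    b    c
      0    0    0    0    0
  d   0    0    0    0    0
  b   0    0    1    1    1
  d   0    0    1    1    1
  e   0    0    1    1    1
LCS length = dp[4][4] = 1

1


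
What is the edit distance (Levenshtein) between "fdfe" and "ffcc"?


Computing edit distance: "fdfe" -> "ffcc"
DP table:
           f    f    c    c
      0    1    2    3    4
  f   1    0    1    2    3
  d   2    1    1    2    3
  f   3    2    1    2    3
  e   4    3    2    2    3
Edit distance = dp[4][4] = 3

3


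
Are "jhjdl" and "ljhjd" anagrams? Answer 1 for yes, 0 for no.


Strings: "jhjdl", "ljhjd"
Sorted first:  dhjjl
Sorted second: dhjjl
Sorted forms match => anagrams

1


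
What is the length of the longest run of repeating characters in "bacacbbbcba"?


Input: "bacacbbbcba"
Scanning for longest run:
  Position 1 ('a'): new char, reset run to 1
  Position 2 ('c'): new char, reset run to 1
  Position 3 ('a'): new char, reset run to 1
  Position 4 ('c'): new char, reset run to 1
  Position 5 ('b'): new char, reset run to 1
  Position 6 ('b'): continues run of 'b', length=2
  Position 7 ('b'): continues run of 'b', length=3
  Position 8 ('c'): new char, reset run to 1
  Position 9 ('b'): new char, reset run to 1
  Position 10 ('a'): new char, reset run to 1
Longest run: 'b' with length 3

3


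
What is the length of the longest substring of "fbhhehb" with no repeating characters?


Input: "fbhhehb"
Sliding window (track last position of each char):
  Position 0 ('f'): window [0,0] length 1 -- new best
  Position 1 ('b'): window [0,1] length 2 -- new best
  Position 2 ('h'): window [0,2] length 3 -- new best
  Position 3 ('h'): repeat (last at 2), move window start to 3
  Position 3 ('h'): window [3,3] length 1
  Position 4 ('e'): window [3,4] length 2
  Position 5 ('h'): repeat (last at 3), move window start to 4
  Position 5 ('h'): window [4,5] length 2
  Position 6 ('b'): window [4,6] length 3
Longest substring with no repeats: "fbh" with length 3

3


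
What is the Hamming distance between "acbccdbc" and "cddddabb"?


Comparing "acbccdbc" and "cddddabb" position by position:
  Position 0: 'a' vs 'c' => differ
  Position 1: 'c' vs 'd' => differ
  Position 2: 'b' vs 'd' => differ
  Position 3: 'c' vs 'd' => differ
  Position 4: 'c' vs 'd' => differ
  Position 5: 'd' vs 'a' => differ
  Position 6: 'b' vs 'b' => same
  Position 7: 'c' vs 'b' => differ
Total differences (Hamming distance): 7

7


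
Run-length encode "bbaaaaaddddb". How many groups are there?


Input: bbaaaaaddddb
Scanning for consecutive runs:
  Group 1: 'b' x 2 (positions 0-1)
  Group 2: 'a' x 5 (positions 2-6)
  Group 3: 'd' x 4 (positions 7-10)
  Group 4: 'b' x 1 (positions 11-11)
Total groups: 4

4


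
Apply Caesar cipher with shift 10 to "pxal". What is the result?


Caesar cipher: shift "pxal" by 10
  'p' (pos 15) + 10 = pos 25 = 'z'
  'x' (pos 23) + 10 = pos 7 = 'h'
  'a' (pos 0) + 10 = pos 10 = 'k'
  'l' (pos 11) + 10 = pos 21 = 'v'
Result: zhkv

zhkv


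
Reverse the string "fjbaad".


Input: fjbaad
Reading characters right to left:
  Position 5: 'd'
  Position 4: 'a'
  Position 3: 'a'
  Position 2: 'b'
  Position 1: 'j'
  Position 0: 'f'
Reversed: daabjf

daabjf


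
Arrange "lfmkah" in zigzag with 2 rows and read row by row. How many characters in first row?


Zigzag "lfmkah" into 2 rows:
Placing characters:
  'l' => row 0
  'f' => row 1
  'm' => row 0
  'k' => row 1
  'a' => row 0
  'h' => row 1
Rows:
  Row 0: "lma"
  Row 1: "fkh"
First row length: 3

3


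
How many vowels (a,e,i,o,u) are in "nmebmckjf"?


Input: nmebmckjf
Checking each character:
  'n' at position 0: consonant
  'm' at position 1: consonant
  'e' at position 2: vowel (running total: 1)
  'b' at position 3: consonant
  'm' at position 4: consonant
  'c' at position 5: consonant
  'k' at position 6: consonant
  'j' at position 7: consonant
  'f' at position 8: consonant
Total vowels: 1

1


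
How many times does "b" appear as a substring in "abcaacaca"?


Searching for "b" in "abcaacaca"
Scanning each position:
  Position 0: "a" => no
  Position 1: "b" => MATCH
  Position 2: "c" => no
  Position 3: "a" => no
  Position 4: "a" => no
  Position 5: "c" => no
  Position 6: "a" => no
  Position 7: "c" => no
  Position 8: "a" => no
Total occurrences: 1

1


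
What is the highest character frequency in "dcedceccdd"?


Input: dcedceccdd
Character counts:
  'c': 4
  'd': 4
  'e': 2
Maximum frequency: 4

4


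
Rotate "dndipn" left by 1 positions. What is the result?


Input: "dndipn", rotate left by 1
First 1 characters: "d"
Remaining characters: "ndipn"
Concatenate remaining + first: "ndipn" + "d" = "ndipnd"

ndipnd


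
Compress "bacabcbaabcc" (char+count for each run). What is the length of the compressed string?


Input: bacabcbaabcc
Runs:
  'b' x 1 => "b1"
  'a' x 1 => "a1"
  'c' x 1 => "c1"
  'a' x 1 => "a1"
  'b' x 1 => "b1"
  'c' x 1 => "c1"
  'b' x 1 => "b1"
  'a' x 2 => "a2"
  'b' x 1 => "b1"
  'c' x 2 => "c2"
Compressed: "b1a1c1a1b1c1b1a2b1c2"
Compressed length: 20

20


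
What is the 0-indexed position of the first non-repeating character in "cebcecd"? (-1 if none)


Input: cebcecd
Character frequencies:
  'b': 1
  'c': 3
  'd': 1
  'e': 2
Scanning left to right for freq == 1:
  Position 0 ('c'): freq=3, skip
  Position 1 ('e'): freq=2, skip
  Position 2 ('b'): unique! => answer = 2

2


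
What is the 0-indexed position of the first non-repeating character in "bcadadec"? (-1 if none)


Input: bcadadec
Character frequencies:
  'a': 2
  'b': 1
  'c': 2
  'd': 2
  'e': 1
Scanning left to right for freq == 1:
  Position 0 ('b'): unique! => answer = 0

0


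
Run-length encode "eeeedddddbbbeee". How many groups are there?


Input: eeeedddddbbbeee
Scanning for consecutive runs:
  Group 1: 'e' x 4 (positions 0-3)
  Group 2: 'd' x 5 (positions 4-8)
  Group 3: 'b' x 3 (positions 9-11)
  Group 4: 'e' x 3 (positions 12-14)
Total groups: 4

4


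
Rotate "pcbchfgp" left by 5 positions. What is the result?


Input: "pcbchfgp", rotate left by 5
First 5 characters: "pcbch"
Remaining characters: "fgp"
Concatenate remaining + first: "fgp" + "pcbch" = "fgppcbch"

fgppcbch


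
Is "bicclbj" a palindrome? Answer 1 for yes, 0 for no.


Input: bicclbj
Reversed: jblccib
  Compare pos 0 ('b') with pos 6 ('j'): MISMATCH
  Compare pos 1 ('i') with pos 5 ('b'): MISMATCH
  Compare pos 2 ('c') with pos 4 ('l'): MISMATCH
Result: not a palindrome

0


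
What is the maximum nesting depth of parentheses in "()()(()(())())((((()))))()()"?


Input: "()()(()(())())((((()))))()()"
Tracking depth:
  Position 0 '(': depth becomes 1
  Position 1 ')': depth becomes 0
  Position 2 '(': depth becomes 1
  Position 3 ')': depth becomes 0
  Position 4 '(': depth becomes 1
  Position 5 '(': depth becomes 2
  Position 6 ')': depth becomes 1
  Position 7 '(': depth becomes 2
  Position 8 '(': depth becomes 3
  Position 9 ')': depth becomes 2
  Position 10 ')': depth becomes 1
  Position 11 '(': depth becomes 2
  Position 12 ')': depth becomes 1
  Position 13 ')': depth becomes 0
  Position 14 '(': depth becomes 1
  Position 15 '(': depth becomes 2
  Position 16 '(': depth becomes 3
  Position 17 '(': depth becomes 4
  Position 18 '(': depth becomes 5
  Position 19 ')': depth becomes 4
  Position 20 ')': depth becomes 3
  Position 21 ')': depth becomes 2
  Position 22 ')': depth becomes 1
  Position 23 ')': depth becomes 0
  Position 24 '(': depth becomes 1
  Position 25 ')': depth becomes 0
  Position 26 '(': depth becomes 1
  Position 27 ')': depth becomes 0
Maximum depth reached: 5

5


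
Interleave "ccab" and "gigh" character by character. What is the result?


Interleaving "ccab" and "gigh":
  Position 0: 'c' from first, 'g' from second => "cg"
  Position 1: 'c' from first, 'i' from second => "ci"
  Position 2: 'a' from first, 'g' from second => "ag"
  Position 3: 'b' from first, 'h' from second => "bh"
Result: cgciagbh

cgciagbh


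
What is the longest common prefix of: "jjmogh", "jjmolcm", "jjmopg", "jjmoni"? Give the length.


Words: jjmogh, jjmolcm, jjmopg, jjmoni
  Position 0: all 'j' => match
  Position 1: all 'j' => match
  Position 2: all 'm' => match
  Position 3: all 'o' => match
  Position 4: ('g', 'l', 'p', 'n') => mismatch, stop
LCP = "jjmo" (length 4)

4


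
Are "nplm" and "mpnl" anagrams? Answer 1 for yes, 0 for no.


Strings: "nplm", "mpnl"
Sorted first:  lmnp
Sorted second: lmnp
Sorted forms match => anagrams

1


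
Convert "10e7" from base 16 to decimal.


Input: "10e7" in base 16
Positional expansion:
  Digit '1' (value 1) x 16^3 = 4096
  Digit '0' (value 0) x 16^2 = 0
  Digit 'e' (value 14) x 16^1 = 224
  Digit '7' (value 7) x 16^0 = 7
Sum = 4327

4327


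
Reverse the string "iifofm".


Input: iifofm
Reading characters right to left:
  Position 5: 'm'
  Position 4: 'f'
  Position 3: 'o'
  Position 2: 'f'
  Position 1: 'i'
  Position 0: 'i'
Reversed: mfofii

mfofii


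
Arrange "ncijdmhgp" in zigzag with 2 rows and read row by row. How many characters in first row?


Zigzag "ncijdmhgp" into 2 rows:
Placing characters:
  'n' => row 0
  'c' => row 1
  'i' => row 0
  'j' => row 1
  'd' => row 0
  'm' => row 1
  'h' => row 0
  'g' => row 1
  'p' => row 0
Rows:
  Row 0: "nidhp"
  Row 1: "cjmg"
First row length: 5

5


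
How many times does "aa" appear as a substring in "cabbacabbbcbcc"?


Searching for "aa" in "cabbacabbbcbcc"
Scanning each position:
  Position 0: "ca" => no
  Position 1: "ab" => no
  Position 2: "bb" => no
  Position 3: "ba" => no
  Position 4: "ac" => no
  Position 5: "ca" => no
  Position 6: "ab" => no
  Position 7: "bb" => no
  Position 8: "bb" => no
  Position 9: "bc" => no
  Position 10: "cb" => no
  Position 11: "bc" => no
  Position 12: "cc" => no
Total occurrences: 0

0


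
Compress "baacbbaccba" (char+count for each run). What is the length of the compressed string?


Input: baacbbaccba
Runs:
  'b' x 1 => "b1"
  'a' x 2 => "a2"
  'c' x 1 => "c1"
  'b' x 2 => "b2"
  'a' x 1 => "a1"
  'c' x 2 => "c2"
  'b' x 1 => "b1"
  'a' x 1 => "a1"
Compressed: "b1a2c1b2a1c2b1a1"
Compressed length: 16

16


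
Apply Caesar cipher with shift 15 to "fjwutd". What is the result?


Caesar cipher: shift "fjwutd" by 15
  'f' (pos 5) + 15 = pos 20 = 'u'
  'j' (pos 9) + 15 = pos 24 = 'y'
  'w' (pos 22) + 15 = pos 11 = 'l'
  'u' (pos 20) + 15 = pos 9 = 'j'
  't' (pos 19) + 15 = pos 8 = 'i'
  'd' (pos 3) + 15 = pos 18 = 's'
Result: uyljis

uyljis


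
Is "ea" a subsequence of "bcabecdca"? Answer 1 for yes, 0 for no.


Check if "ea" is a subsequence of "bcabecdca"
Greedy scan:
  Position 0 ('b'): no match needed
  Position 1 ('c'): no match needed
  Position 2 ('a'): no match needed
  Position 3 ('b'): no match needed
  Position 4 ('e'): matches sub[0] = 'e'
  Position 5 ('c'): no match needed
  Position 6 ('d'): no match needed
  Position 7 ('c'): no match needed
  Position 8 ('a'): matches sub[1] = 'a'
All 2 characters matched => is a subsequence

1


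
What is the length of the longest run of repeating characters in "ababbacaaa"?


Input: "ababbacaaa"
Scanning for longest run:
  Position 1 ('b'): new char, reset run to 1
  Position 2 ('a'): new char, reset run to 1
  Position 3 ('b'): new char, reset run to 1
  Position 4 ('b'): continues run of 'b', length=2
  Position 5 ('a'): new char, reset run to 1
  Position 6 ('c'): new char, reset run to 1
  Position 7 ('a'): new char, reset run to 1
  Position 8 ('a'): continues run of 'a', length=2
  Position 9 ('a'): continues run of 'a', length=3
Longest run: 'a' with length 3

3


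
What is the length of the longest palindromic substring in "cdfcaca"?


Input: "cdfcaca"
Checking substrings for palindromes:
  [3:6] "cac" (len 3) => palindrome
  [4:7] "aca" (len 3) => palindrome
Longest palindromic substring: "cac" with length 3

3


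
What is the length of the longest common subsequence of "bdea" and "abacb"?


LCS of "bdea" and "abacb"
DP table:
           a    b    a    c    b
      0    0    0    0    0    0
  b   0    0    1    1    1    1
  d   0    0    1    1    1    1
  e   0    0    1    1    1    1
  a   0    1    1    2    2    2
LCS length = dp[4][5] = 2

2


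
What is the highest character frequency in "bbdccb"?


Input: bbdccb
Character counts:
  'b': 3
  'c': 2
  'd': 1
Maximum frequency: 3

3


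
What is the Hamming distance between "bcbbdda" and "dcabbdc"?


Comparing "bcbbdda" and "dcabbdc" position by position:
  Position 0: 'b' vs 'd' => differ
  Position 1: 'c' vs 'c' => same
  Position 2: 'b' vs 'a' => differ
  Position 3: 'b' vs 'b' => same
  Position 4: 'd' vs 'b' => differ
  Position 5: 'd' vs 'd' => same
  Position 6: 'a' vs 'c' => differ
Total differences (Hamming distance): 4

4


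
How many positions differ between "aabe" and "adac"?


Comparing "aabe" and "adac" position by position:
  Position 0: 'a' vs 'a' => same
  Position 1: 'a' vs 'd' => DIFFER
  Position 2: 'b' vs 'a' => DIFFER
  Position 3: 'e' vs 'c' => DIFFER
Positions that differ: 3

3


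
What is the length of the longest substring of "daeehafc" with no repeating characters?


Input: "daeehafc"
Sliding window (track last position of each char):
  Position 0 ('d'): window [0,0] length 1 -- new best
  Position 1 ('a'): window [0,1] length 2 -- new best
  Position 2 ('e'): window [0,2] length 3 -- new best
  Position 3 ('e'): repeat (last at 2), move window start to 3
  Position 3 ('e'): window [3,3] length 1
  Position 4 ('h'): window [3,4] length 2
  Position 5 ('a'): window [3,5] length 3
  Position 6 ('f'): window [3,6] length 4 -- new best
  Position 7 ('c'): window [3,7] length 5 -- new best
Longest substring with no repeats: "ehafc" with length 5

5


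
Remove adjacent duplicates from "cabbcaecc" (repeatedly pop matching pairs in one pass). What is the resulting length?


Input: cabbcaecc
Stack-based adjacent duplicate removal:
  Read 'c': push. Stack: c
  Read 'a': push. Stack: ca
  Read 'b': push. Stack: cab
  Read 'b': matches stack top 'b' => pop. Stack: ca
  Read 'c': push. Stack: cac
  Read 'a': push. Stack: caca
  Read 'e': push. Stack: cacae
  Read 'c': push. Stack: cacaec
  Read 'c': matches stack top 'c' => pop. Stack: cacae
Final stack: "cacae" (length 5)

5


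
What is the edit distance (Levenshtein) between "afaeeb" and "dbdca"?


Computing edit distance: "afaeeb" -> "dbdca"
DP table:
           d    b    d    c    a
      0    1    2    3    4    5
  a   1    1    2    3    4    4
  f   2    2    2    3    4    5
  a   3    3    3    3    4    4
  e   4    4    4    4    4    5
  e   5    5    5    5    5    5
  b   6    6    5    6    6    6
Edit distance = dp[6][5] = 6

6


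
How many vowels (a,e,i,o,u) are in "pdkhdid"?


Input: pdkhdid
Checking each character:
  'p' at position 0: consonant
  'd' at position 1: consonant
  'k' at position 2: consonant
  'h' at position 3: consonant
  'd' at position 4: consonant
  'i' at position 5: vowel (running total: 1)
  'd' at position 6: consonant
Total vowels: 1

1


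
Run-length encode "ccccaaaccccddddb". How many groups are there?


Input: ccccaaaccccddddb
Scanning for consecutive runs:
  Group 1: 'c' x 4 (positions 0-3)
  Group 2: 'a' x 3 (positions 4-6)
  Group 3: 'c' x 4 (positions 7-10)
  Group 4: 'd' x 4 (positions 11-14)
  Group 5: 'b' x 1 (positions 15-15)
Total groups: 5

5


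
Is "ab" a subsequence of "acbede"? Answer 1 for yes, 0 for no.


Check if "ab" is a subsequence of "acbede"
Greedy scan:
  Position 0 ('a'): matches sub[0] = 'a'
  Position 1 ('c'): no match needed
  Position 2 ('b'): matches sub[1] = 'b'
  Position 3 ('e'): no match needed
  Position 4 ('d'): no match needed
  Position 5 ('e'): no match needed
All 2 characters matched => is a subsequence

1


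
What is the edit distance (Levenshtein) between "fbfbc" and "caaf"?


Computing edit distance: "fbfbc" -> "caaf"
DP table:
           c    a    a    f
      0    1    2    3    4
  f   1    1    2    3    3
  b   2    2    2    3    4
  f   3    3    3    3    3
  b   4    4    4    4    4
  c   5    4    5    5    5
Edit distance = dp[5][4] = 5

5


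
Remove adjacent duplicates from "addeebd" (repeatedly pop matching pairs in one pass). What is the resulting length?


Input: addeebd
Stack-based adjacent duplicate removal:
  Read 'a': push. Stack: a
  Read 'd': push. Stack: ad
  Read 'd': matches stack top 'd' => pop. Stack: a
  Read 'e': push. Stack: ae
  Read 'e': matches stack top 'e' => pop. Stack: a
  Read 'b': push. Stack: ab
  Read 'd': push. Stack: abd
Final stack: "abd" (length 3)

3


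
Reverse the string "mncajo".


Input: mncajo
Reading characters right to left:
  Position 5: 'o'
  Position 4: 'j'
  Position 3: 'a'
  Position 2: 'c'
  Position 1: 'n'
  Position 0: 'm'
Reversed: ojacnm

ojacnm


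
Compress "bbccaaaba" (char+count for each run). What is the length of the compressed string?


Input: bbccaaaba
Runs:
  'b' x 2 => "b2"
  'c' x 2 => "c2"
  'a' x 3 => "a3"
  'b' x 1 => "b1"
  'a' x 1 => "a1"
Compressed: "b2c2a3b1a1"
Compressed length: 10

10


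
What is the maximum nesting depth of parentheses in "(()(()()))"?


Input: "(()(()()))"
Tracking depth:
  Position 0 '(': depth becomes 1
  Position 1 '(': depth becomes 2
  Position 2 ')': depth becomes 1
  Position 3 '(': depth becomes 2
  Position 4 '(': depth becomes 3
  Position 5 ')': depth becomes 2
  Position 6 '(': depth becomes 3
  Position 7 ')': depth becomes 2
  Position 8 ')': depth becomes 1
  Position 9 ')': depth becomes 0
Maximum depth reached: 3

3


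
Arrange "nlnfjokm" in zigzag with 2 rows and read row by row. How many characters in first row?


Zigzag "nlnfjokm" into 2 rows:
Placing characters:
  'n' => row 0
  'l' => row 1
  'n' => row 0
  'f' => row 1
  'j' => row 0
  'o' => row 1
  'k' => row 0
  'm' => row 1
Rows:
  Row 0: "nnjk"
  Row 1: "lfom"
First row length: 4

4


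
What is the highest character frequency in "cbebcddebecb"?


Input: cbebcddebecb
Character counts:
  'b': 4
  'c': 3
  'd': 2
  'e': 3
Maximum frequency: 4

4


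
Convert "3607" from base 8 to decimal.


Input: "3607" in base 8
Positional expansion:
  Digit '3' (value 3) x 8^3 = 1536
  Digit '6' (value 6) x 8^2 = 384
  Digit '0' (value 0) x 8^1 = 0
  Digit '7' (value 7) x 8^0 = 7
Sum = 1927

1927


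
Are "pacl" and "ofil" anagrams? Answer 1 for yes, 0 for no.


Strings: "pacl", "ofil"
Sorted first:  aclp
Sorted second: filo
Differ at position 0: 'a' vs 'f' => not anagrams

0


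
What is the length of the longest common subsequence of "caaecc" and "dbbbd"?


LCS of "caaecc" and "dbbbd"
DP table:
           d    b    b    b    d
      0    0    0    0    0    0
  c   0    0    0    0    0    0
  a   0    0    0    0    0    0
  a   0    0    0    0    0    0
  e   0    0    0    0    0    0
  c   0    0    0    0    0    0
  c   0    0    0    0    0    0
LCS length = dp[6][5] = 0

0


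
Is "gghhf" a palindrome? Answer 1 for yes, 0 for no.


Input: gghhf
Reversed: fhhgg
  Compare pos 0 ('g') with pos 4 ('f'): MISMATCH
  Compare pos 1 ('g') with pos 3 ('h'): MISMATCH
Result: not a palindrome

0


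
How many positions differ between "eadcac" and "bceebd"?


Comparing "eadcac" and "bceebd" position by position:
  Position 0: 'e' vs 'b' => DIFFER
  Position 1: 'a' vs 'c' => DIFFER
  Position 2: 'd' vs 'e' => DIFFER
  Position 3: 'c' vs 'e' => DIFFER
  Position 4: 'a' vs 'b' => DIFFER
  Position 5: 'c' vs 'd' => DIFFER
Positions that differ: 6

6


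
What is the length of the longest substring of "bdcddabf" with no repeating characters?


Input: "bdcddabf"
Sliding window (track last position of each char):
  Position 0 ('b'): window [0,0] length 1 -- new best
  Position 1 ('d'): window [0,1] length 2 -- new best
  Position 2 ('c'): window [0,2] length 3 -- new best
  Position 3 ('d'): repeat (last at 1), move window start to 2
  Position 3 ('d'): window [2,3] length 2
  Position 4 ('d'): repeat (last at 3), move window start to 4
  Position 4 ('d'): window [4,4] length 1
  Position 5 ('a'): window [4,5] length 2
  Position 6 ('b'): window [4,6] length 3
  Position 7 ('f'): window [4,7] length 4 -- new best
Longest substring with no repeats: "dabf" with length 4

4


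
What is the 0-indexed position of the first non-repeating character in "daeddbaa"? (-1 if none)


Input: daeddbaa
Character frequencies:
  'a': 3
  'b': 1
  'd': 3
  'e': 1
Scanning left to right for freq == 1:
  Position 0 ('d'): freq=3, skip
  Position 1 ('a'): freq=3, skip
  Position 2 ('e'): unique! => answer = 2

2


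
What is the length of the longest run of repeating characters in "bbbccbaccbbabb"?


Input: "bbbccbaccbbabb"
Scanning for longest run:
  Position 1 ('b'): continues run of 'b', length=2
  Position 2 ('b'): continues run of 'b', length=3
  Position 3 ('c'): new char, reset run to 1
  Position 4 ('c'): continues run of 'c', length=2
  Position 5 ('b'): new char, reset run to 1
  Position 6 ('a'): new char, reset run to 1
  Position 7 ('c'): new char, reset run to 1
  Position 8 ('c'): continues run of 'c', length=2
  Position 9 ('b'): new char, reset run to 1
  Position 10 ('b'): continues run of 'b', length=2
  Position 11 ('a'): new char, reset run to 1
  Position 12 ('b'): new char, reset run to 1
  Position 13 ('b'): continues run of 'b', length=2
Longest run: 'b' with length 3

3


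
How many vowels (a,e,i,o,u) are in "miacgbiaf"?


Input: miacgbiaf
Checking each character:
  'm' at position 0: consonant
  'i' at position 1: vowel (running total: 1)
  'a' at position 2: vowel (running total: 2)
  'c' at position 3: consonant
  'g' at position 4: consonant
  'b' at position 5: consonant
  'i' at position 6: vowel (running total: 3)
  'a' at position 7: vowel (running total: 4)
  'f' at position 8: consonant
Total vowels: 4

4


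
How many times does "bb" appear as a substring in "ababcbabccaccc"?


Searching for "bb" in "ababcbabccaccc"
Scanning each position:
  Position 0: "ab" => no
  Position 1: "ba" => no
  Position 2: "ab" => no
  Position 3: "bc" => no
  Position 4: "cb" => no
  Position 5: "ba" => no
  Position 6: "ab" => no
  Position 7: "bc" => no
  Position 8: "cc" => no
  Position 9: "ca" => no
  Position 10: "ac" => no
  Position 11: "cc" => no
  Position 12: "cc" => no
Total occurrences: 0

0


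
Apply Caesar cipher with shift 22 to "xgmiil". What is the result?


Caesar cipher: shift "xgmiil" by 22
  'x' (pos 23) + 22 = pos 19 = 't'
  'g' (pos 6) + 22 = pos 2 = 'c'
  'm' (pos 12) + 22 = pos 8 = 'i'
  'i' (pos 8) + 22 = pos 4 = 'e'
  'i' (pos 8) + 22 = pos 4 = 'e'
  'l' (pos 11) + 22 = pos 7 = 'h'
Result: tcieeh

tcieeh


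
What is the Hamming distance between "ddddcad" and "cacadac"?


Comparing "ddddcad" and "cacadac" position by position:
  Position 0: 'd' vs 'c' => differ
  Position 1: 'd' vs 'a' => differ
  Position 2: 'd' vs 'c' => differ
  Position 3: 'd' vs 'a' => differ
  Position 4: 'c' vs 'd' => differ
  Position 5: 'a' vs 'a' => same
  Position 6: 'd' vs 'c' => differ
Total differences (Hamming distance): 6

6


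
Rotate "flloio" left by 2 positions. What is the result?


Input: "flloio", rotate left by 2
First 2 characters: "fl"
Remaining characters: "loio"
Concatenate remaining + first: "loio" + "fl" = "loiofl"

loiofl


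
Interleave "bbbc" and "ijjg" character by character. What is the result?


Interleaving "bbbc" and "ijjg":
  Position 0: 'b' from first, 'i' from second => "bi"
  Position 1: 'b' from first, 'j' from second => "bj"
  Position 2: 'b' from first, 'j' from second => "bj"
  Position 3: 'c' from first, 'g' from second => "cg"
Result: bibjbjcg

bibjbjcg


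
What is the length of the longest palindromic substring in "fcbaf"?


Input: "fcbaf"
Checking substrings for palindromes:
  No multi-char palindromic substrings found
Longest palindromic substring: "f" with length 1

1


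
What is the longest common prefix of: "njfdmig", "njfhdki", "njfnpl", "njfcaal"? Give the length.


Words: njfdmig, njfhdki, njfnpl, njfcaal
  Position 0: all 'n' => match
  Position 1: all 'j' => match
  Position 2: all 'f' => match
  Position 3: ('d', 'h', 'n', 'c') => mismatch, stop
LCP = "njf" (length 3)

3


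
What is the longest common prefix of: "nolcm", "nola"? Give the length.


Words: nolcm, nola
  Position 0: all 'n' => match
  Position 1: all 'o' => match
  Position 2: all 'l' => match
  Position 3: ('c', 'a') => mismatch, stop
LCP = "nol" (length 3)

3


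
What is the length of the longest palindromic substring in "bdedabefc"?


Input: "bdedabefc"
Checking substrings for palindromes:
  [1:4] "ded" (len 3) => palindrome
Longest palindromic substring: "ded" with length 3

3


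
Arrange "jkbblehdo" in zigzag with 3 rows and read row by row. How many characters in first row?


Zigzag "jkbblehdo" into 3 rows:
Placing characters:
  'j' => row 0
  'k' => row 1
  'b' => row 2
  'b' => row 1
  'l' => row 0
  'e' => row 1
  'h' => row 2
  'd' => row 1
  'o' => row 0
Rows:
  Row 0: "jlo"
  Row 1: "kbed"
  Row 2: "bh"
First row length: 3

3


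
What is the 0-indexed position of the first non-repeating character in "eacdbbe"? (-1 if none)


Input: eacdbbe
Character frequencies:
  'a': 1
  'b': 2
  'c': 1
  'd': 1
  'e': 2
Scanning left to right for freq == 1:
  Position 0 ('e'): freq=2, skip
  Position 1 ('a'): unique! => answer = 1

1


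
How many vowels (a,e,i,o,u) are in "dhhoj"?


Input: dhhoj
Checking each character:
  'd' at position 0: consonant
  'h' at position 1: consonant
  'h' at position 2: consonant
  'o' at position 3: vowel (running total: 1)
  'j' at position 4: consonant
Total vowels: 1

1


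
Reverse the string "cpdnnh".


Input: cpdnnh
Reading characters right to left:
  Position 5: 'h'
  Position 4: 'n'
  Position 3: 'n'
  Position 2: 'd'
  Position 1: 'p'
  Position 0: 'c'
Reversed: hnndpc

hnndpc


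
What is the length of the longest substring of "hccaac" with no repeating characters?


Input: "hccaac"
Sliding window (track last position of each char):
  Position 0 ('h'): window [0,0] length 1 -- new best
  Position 1 ('c'): window [0,1] length 2 -- new best
  Position 2 ('c'): repeat (last at 1), move window start to 2
  Position 2 ('c'): window [2,2] length 1
  Position 3 ('a'): window [2,3] length 2
  Position 4 ('a'): repeat (last at 3), move window start to 4
  Position 4 ('a'): window [4,4] length 1
  Position 5 ('c'): window [4,5] length 2
Longest substring with no repeats: "hc" with length 2

2


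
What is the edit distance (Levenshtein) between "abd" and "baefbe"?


Computing edit distance: "abd" -> "baefbe"
DP table:
           b    a    e    f    b    e
      0    1    2    3    4    5    6
  a   1    1    1    2    3    4    5
  b   2    1    2    2    3    3    4
  d   3    2    2    3    3    4    4
Edit distance = dp[3][6] = 4

4


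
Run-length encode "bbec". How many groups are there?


Input: bbec
Scanning for consecutive runs:
  Group 1: 'b' x 2 (positions 0-1)
  Group 2: 'e' x 1 (positions 2-2)
  Group 3: 'c' x 1 (positions 3-3)
Total groups: 3

3


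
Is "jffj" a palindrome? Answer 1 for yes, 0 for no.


Input: jffj
Reversed: jffj
  Compare pos 0 ('j') with pos 3 ('j'): match
  Compare pos 1 ('f') with pos 2 ('f'): match
Result: palindrome

1


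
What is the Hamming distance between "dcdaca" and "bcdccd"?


Comparing "dcdaca" and "bcdccd" position by position:
  Position 0: 'd' vs 'b' => differ
  Position 1: 'c' vs 'c' => same
  Position 2: 'd' vs 'd' => same
  Position 3: 'a' vs 'c' => differ
  Position 4: 'c' vs 'c' => same
  Position 5: 'a' vs 'd' => differ
Total differences (Hamming distance): 3

3


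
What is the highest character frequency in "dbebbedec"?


Input: dbebbedec
Character counts:
  'b': 3
  'c': 1
  'd': 2
  'e': 3
Maximum frequency: 3

3


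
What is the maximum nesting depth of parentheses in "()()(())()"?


Input: "()()(())()"
Tracking depth:
  Position 0 '(': depth becomes 1
  Position 1 ')': depth becomes 0
  Position 2 '(': depth becomes 1
  Position 3 ')': depth becomes 0
  Position 4 '(': depth becomes 1
  Position 5 '(': depth becomes 2
  Position 6 ')': depth becomes 1
  Position 7 ')': depth becomes 0
  Position 8 '(': depth becomes 1
  Position 9 ')': depth becomes 0
Maximum depth reached: 2

2


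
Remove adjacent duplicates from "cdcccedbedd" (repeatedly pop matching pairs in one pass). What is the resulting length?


Input: cdcccedbedd
Stack-based adjacent duplicate removal:
  Read 'c': push. Stack: c
  Read 'd': push. Stack: cd
  Read 'c': push. Stack: cdc
  Read 'c': matches stack top 'c' => pop. Stack: cd
  Read 'c': push. Stack: cdc
  Read 'e': push. Stack: cdce
  Read 'd': push. Stack: cdced
  Read 'b': push. Stack: cdcedb
  Read 'e': push. Stack: cdcedbe
  Read 'd': push. Stack: cdcedbed
  Read 'd': matches stack top 'd' => pop. Stack: cdcedbe
Final stack: "cdcedbe" (length 7)

7


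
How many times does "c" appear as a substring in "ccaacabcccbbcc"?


Searching for "c" in "ccaacabcccbbcc"
Scanning each position:
  Position 0: "c" => MATCH
  Position 1: "c" => MATCH
  Position 2: "a" => no
  Position 3: "a" => no
  Position 4: "c" => MATCH
  Position 5: "a" => no
  Position 6: "b" => no
  Position 7: "c" => MATCH
  Position 8: "c" => MATCH
  Position 9: "c" => MATCH
  Position 10: "b" => no
  Position 11: "b" => no
  Position 12: "c" => MATCH
  Position 13: "c" => MATCH
Total occurrences: 8

8


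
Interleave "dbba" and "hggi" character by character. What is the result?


Interleaving "dbba" and "hggi":
  Position 0: 'd' from first, 'h' from second => "dh"
  Position 1: 'b' from first, 'g' from second => "bg"
  Position 2: 'b' from first, 'g' from second => "bg"
  Position 3: 'a' from first, 'i' from second => "ai"
Result: dhbgbgai

dhbgbgai


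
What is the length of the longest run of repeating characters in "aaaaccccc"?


Input: "aaaaccccc"
Scanning for longest run:
  Position 1 ('a'): continues run of 'a', length=2
  Position 2 ('a'): continues run of 'a', length=3
  Position 3 ('a'): continues run of 'a', length=4
  Position 4 ('c'): new char, reset run to 1
  Position 5 ('c'): continues run of 'c', length=2
  Position 6 ('c'): continues run of 'c', length=3
  Position 7 ('c'): continues run of 'c', length=4
  Position 8 ('c'): continues run of 'c', length=5
Longest run: 'c' with length 5

5


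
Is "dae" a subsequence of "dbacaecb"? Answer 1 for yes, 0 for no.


Check if "dae" is a subsequence of "dbacaecb"
Greedy scan:
  Position 0 ('d'): matches sub[0] = 'd'
  Position 1 ('b'): no match needed
  Position 2 ('a'): matches sub[1] = 'a'
  Position 3 ('c'): no match needed
  Position 4 ('a'): no match needed
  Position 5 ('e'): matches sub[2] = 'e'
  Position 6 ('c'): no match needed
  Position 7 ('b'): no match needed
All 3 characters matched => is a subsequence

1


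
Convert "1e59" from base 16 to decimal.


Input: "1e59" in base 16
Positional expansion:
  Digit '1' (value 1) x 16^3 = 4096
  Digit 'e' (value 14) x 16^2 = 3584
  Digit '5' (value 5) x 16^1 = 80
  Digit '9' (value 9) x 16^0 = 9
Sum = 7769

7769


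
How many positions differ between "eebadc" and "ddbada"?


Comparing "eebadc" and "ddbada" position by position:
  Position 0: 'e' vs 'd' => DIFFER
  Position 1: 'e' vs 'd' => DIFFER
  Position 2: 'b' vs 'b' => same
  Position 3: 'a' vs 'a' => same
  Position 4: 'd' vs 'd' => same
  Position 5: 'c' vs 'a' => DIFFER
Positions that differ: 3

3


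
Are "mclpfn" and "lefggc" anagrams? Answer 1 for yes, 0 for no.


Strings: "mclpfn", "lefggc"
Sorted first:  cflmnp
Sorted second: cefggl
Differ at position 1: 'f' vs 'e' => not anagrams

0


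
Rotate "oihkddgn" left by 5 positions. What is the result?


Input: "oihkddgn", rotate left by 5
First 5 characters: "oihkd"
Remaining characters: "dgn"
Concatenate remaining + first: "dgn" + "oihkd" = "dgnoihkd"

dgnoihkd


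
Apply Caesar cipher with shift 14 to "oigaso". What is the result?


Caesar cipher: shift "oigaso" by 14
  'o' (pos 14) + 14 = pos 2 = 'c'
  'i' (pos 8) + 14 = pos 22 = 'w'
  'g' (pos 6) + 14 = pos 20 = 'u'
  'a' (pos 0) + 14 = pos 14 = 'o'
  's' (pos 18) + 14 = pos 6 = 'g'
  'o' (pos 14) + 14 = pos 2 = 'c'
Result: cwuogc

cwuogc


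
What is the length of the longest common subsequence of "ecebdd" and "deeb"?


LCS of "ecebdd" and "deeb"
DP table:
           d    e    e    b
      0    0    0    0    0
  e   0    0    1    1    1
  c   0    0    1    1    1
  e   0    0    1    2    2
  b   0    0    1    2    3
  d   0    1    1    2    3
  d   0    1    1    2    3
LCS length = dp[6][4] = 3

3


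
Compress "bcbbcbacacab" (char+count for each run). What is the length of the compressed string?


Input: bcbbcbacacab
Runs:
  'b' x 1 => "b1"
  'c' x 1 => "c1"
  'b' x 2 => "b2"
  'c' x 1 => "c1"
  'b' x 1 => "b1"
  'a' x 1 => "a1"
  'c' x 1 => "c1"
  'a' x 1 => "a1"
  'c' x 1 => "c1"
  'a' x 1 => "a1"
  'b' x 1 => "b1"
Compressed: "b1c1b2c1b1a1c1a1c1a1b1"
Compressed length: 22

22


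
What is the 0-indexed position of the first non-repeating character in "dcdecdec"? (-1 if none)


Input: dcdecdec
Character frequencies:
  'c': 3
  'd': 3
  'e': 2
Scanning left to right for freq == 1:
  Position 0 ('d'): freq=3, skip
  Position 1 ('c'): freq=3, skip
  Position 2 ('d'): freq=3, skip
  Position 3 ('e'): freq=2, skip
  Position 4 ('c'): freq=3, skip
  Position 5 ('d'): freq=3, skip
  Position 6 ('e'): freq=2, skip
  Position 7 ('c'): freq=3, skip
  No unique character found => answer = -1

-1


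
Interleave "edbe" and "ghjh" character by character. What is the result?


Interleaving "edbe" and "ghjh":
  Position 0: 'e' from first, 'g' from second => "eg"
  Position 1: 'd' from first, 'h' from second => "dh"
  Position 2: 'b' from first, 'j' from second => "bj"
  Position 3: 'e' from first, 'h' from second => "eh"
Result: egdhbjeh

egdhbjeh


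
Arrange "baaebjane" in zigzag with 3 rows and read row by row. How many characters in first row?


Zigzag "baaebjane" into 3 rows:
Placing characters:
  'b' => row 0
  'a' => row 1
  'a' => row 2
  'e' => row 1
  'b' => row 0
  'j' => row 1
  'a' => row 2
  'n' => row 1
  'e' => row 0
Rows:
  Row 0: "bbe"
  Row 1: "aejn"
  Row 2: "aa"
First row length: 3

3


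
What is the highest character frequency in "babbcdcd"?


Input: babbcdcd
Character counts:
  'a': 1
  'b': 3
  'c': 2
  'd': 2
Maximum frequency: 3

3


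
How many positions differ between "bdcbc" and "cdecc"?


Comparing "bdcbc" and "cdecc" position by position:
  Position 0: 'b' vs 'c' => DIFFER
  Position 1: 'd' vs 'd' => same
  Position 2: 'c' vs 'e' => DIFFER
  Position 3: 'b' vs 'c' => DIFFER
  Position 4: 'c' vs 'c' => same
Positions that differ: 3

3


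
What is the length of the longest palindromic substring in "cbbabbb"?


Input: "cbbabbb"
Checking substrings for palindromes:
  [1:6] "bbabb" (len 5) => palindrome
  [2:5] "bab" (len 3) => palindrome
  [4:7] "bbb" (len 3) => palindrome
  [1:3] "bb" (len 2) => palindrome
  [4:6] "bb" (len 2) => palindrome
  [5:7] "bb" (len 2) => palindrome
Longest palindromic substring: "bbabb" with length 5

5


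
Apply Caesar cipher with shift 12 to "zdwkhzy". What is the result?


Caesar cipher: shift "zdwkhzy" by 12
  'z' (pos 25) + 12 = pos 11 = 'l'
  'd' (pos 3) + 12 = pos 15 = 'p'
  'w' (pos 22) + 12 = pos 8 = 'i'
  'k' (pos 10) + 12 = pos 22 = 'w'
  'h' (pos 7) + 12 = pos 19 = 't'
  'z' (pos 25) + 12 = pos 11 = 'l'
  'y' (pos 24) + 12 = pos 10 = 'k'
Result: lpiwtlk

lpiwtlk


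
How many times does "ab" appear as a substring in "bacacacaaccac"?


Searching for "ab" in "bacacacaaccac"
Scanning each position:
  Position 0: "ba" => no
  Position 1: "ac" => no
  Position 2: "ca" => no
  Position 3: "ac" => no
  Position 4: "ca" => no
  Position 5: "ac" => no
  Position 6: "ca" => no
  Position 7: "aa" => no
  Position 8: "ac" => no
  Position 9: "cc" => no
  Position 10: "ca" => no
  Position 11: "ac" => no
Total occurrences: 0

0


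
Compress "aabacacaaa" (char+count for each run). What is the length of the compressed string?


Input: aabacacaaa
Runs:
  'a' x 2 => "a2"
  'b' x 1 => "b1"
  'a' x 1 => "a1"
  'c' x 1 => "c1"
  'a' x 1 => "a1"
  'c' x 1 => "c1"
  'a' x 3 => "a3"
Compressed: "a2b1a1c1a1c1a3"
Compressed length: 14

14


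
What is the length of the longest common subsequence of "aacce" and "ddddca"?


LCS of "aacce" and "ddddca"
DP table:
           d    d    d    d    c    a
      0    0    0    0    0    0    0
  a   0    0    0    0    0    0    1
  a   0    0    0    0    0    0    1
  c   0    0    0    0    0    1    1
  c   0    0    0    0    0    1    1
  e   0    0    0    0    0    1    1
LCS length = dp[5][6] = 1

1


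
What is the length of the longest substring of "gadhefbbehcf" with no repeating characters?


Input: "gadhefbbehcf"
Sliding window (track last position of each char):
  Position 0 ('g'): window [0,0] length 1 -- new best
  Position 1 ('a'): window [0,1] length 2 -- new best
  Position 2 ('d'): window [0,2] length 3 -- new best
  Position 3 ('h'): window [0,3] length 4 -- new best
  Position 4 ('e'): window [0,4] length 5 -- new best
  Position 5 ('f'): window [0,5] length 6 -- new best
  Position 6 ('b'): window [0,6] length 7 -- new best
  Position 7 ('b'): repeat (last at 6), move window start to 7
  Position 7 ('b'): window [7,7] length 1
  Position 8 ('e'): window [7,8] length 2
  Position 9 ('h'): window [7,9] length 3
  Position 10 ('c'): window [7,10] length 4
  Position 11 ('f'): window [7,11] length 5
Longest substring with no repeats: "gadhefb" with length 7

7


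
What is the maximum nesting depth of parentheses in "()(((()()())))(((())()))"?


Input: "()(((()()())))(((())()))"
Tracking depth:
  Position 0 '(': depth becomes 1
  Position 1 ')': depth becomes 0
  Position 2 '(': depth becomes 1
  Position 3 '(': depth becomes 2
  Position 4 '(': depth becomes 3
  Position 5 '(': depth becomes 4
  Position 6 ')': depth becomes 3
  Position 7 '(': depth becomes 4
  Position 8 ')': depth becomes 3
  Position 9 '(': depth becomes 4
  Position 10 ')': depth becomes 3
  Position 11 ')': depth becomes 2
  Position 12 ')': depth becomes 1
  Position 13 ')': depth becomes 0
  Position 14 '(': depth becomes 1
  Position 15 '(': depth becomes 2
  Position 16 '(': depth becomes 3
  Position 17 '(': depth becomes 4
  Position 18 ')': depth becomes 3
  Position 19 ')': depth becomes 2
  Position 20 '(': depth becomes 3
  Position 21 ')': depth becomes 2
  Position 22 ')': depth becomes 1
  Position 23 ')': depth becomes 0
Maximum depth reached: 4

4
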